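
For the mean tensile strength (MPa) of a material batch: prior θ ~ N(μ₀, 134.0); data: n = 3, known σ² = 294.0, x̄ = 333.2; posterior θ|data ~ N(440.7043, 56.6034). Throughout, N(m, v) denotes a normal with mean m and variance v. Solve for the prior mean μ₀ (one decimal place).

The posterior mean is a precision-weighted average: μ_n = (τ₀μ₀ + τ_data·x̄)/(τ₀+τ_data), with τ₀=1/σ₀² and τ_data=n/σ².
Here τ₀ = 1/134.0 = 0.007463 and τ_data = 3/294.0 = 0.010204, so τ_n = 0.017667.
Rearranging for μ₀: μ₀ = (μ_n·τ_n − τ_data·x̄)/τ₀ = (440.7043·0.017667 − 0.010204·333.2) / 0.007463 = 4.385950/0.007463 ≈ 587.7.

μ₀ = 587.7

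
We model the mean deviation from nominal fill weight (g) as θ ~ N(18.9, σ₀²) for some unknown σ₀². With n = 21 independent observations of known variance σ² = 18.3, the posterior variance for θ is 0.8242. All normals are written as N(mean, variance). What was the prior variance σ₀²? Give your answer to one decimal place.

σ₀² = 15.2

For the Normal–Normal model with known σ², precisions add: τ_n = τ₀ + n/σ².
So 1/σ₀² = 1/0.8242 − 21/18.3 = 1.213298 − 1.147541 = 0.065757.
Hence σ₀² = 1/0.065757 ≈ 15.2.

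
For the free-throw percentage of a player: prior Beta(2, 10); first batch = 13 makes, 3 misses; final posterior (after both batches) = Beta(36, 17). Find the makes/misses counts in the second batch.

Because Beta–binomial updating is additive in the counts, the combined data contributed (α_post−α_prior, β_post−β_prior) successes and failures.
Total across both batches: 36−2=34 makes, 17−10=7 misses.
Subtract the first batch: 34−13=21 makes and 7−3=4 misses.

21 makes and 4 misses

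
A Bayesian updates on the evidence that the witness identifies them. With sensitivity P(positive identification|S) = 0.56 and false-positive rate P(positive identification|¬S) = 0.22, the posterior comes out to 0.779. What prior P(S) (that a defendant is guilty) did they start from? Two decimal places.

In odds form, posterior odds = prior odds × likelihood ratio, so prior odds = posterior odds ÷ LR.
Posterior odds = 0.779/(1−0.779) = 3.5249. LR = 0.56/0.22 = 2.5455.
Prior odds = 3.5249/2.5455 = 1.3848, so P(S) = 1.3848/(1+1.3848) ≈ 0.58.

P(S) = 0.58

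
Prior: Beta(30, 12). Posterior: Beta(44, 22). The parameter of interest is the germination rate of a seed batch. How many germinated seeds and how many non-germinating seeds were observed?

14 germinated seeds and 10 non-germinating seeds

Beta is conjugate to the binomial likelihood: posterior = Beta(α+s, β+f).
So s = 44 − 30 = 14 and f = 22 − 12 = 10.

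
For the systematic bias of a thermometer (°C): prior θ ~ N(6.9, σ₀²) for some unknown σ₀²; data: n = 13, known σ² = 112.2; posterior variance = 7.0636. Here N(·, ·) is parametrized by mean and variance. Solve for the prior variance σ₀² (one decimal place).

For the Normal–Normal model with known σ², precisions add: τ_n = τ₀ + n/σ².
So 1/σ₀² = 1/7.0636 − 13/112.2 = 0.141571 − 0.115865 = 0.025706.
Hence σ₀² = 1/0.025706 ≈ 38.9.

σ₀² = 38.9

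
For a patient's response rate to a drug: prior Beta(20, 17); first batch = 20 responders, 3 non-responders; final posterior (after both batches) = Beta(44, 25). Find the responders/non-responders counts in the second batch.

4 responders and 5 non-responders

Because Beta–binomial updating is additive in the counts, the combined data contributed (α_post−α_prior, β_post−β_prior) successes and failures.
Total across both batches: 44−20=24 responders, 25−17=8 non-responders.
Subtract the first batch: 24−20=4 responders and 8−3=5 non-responders.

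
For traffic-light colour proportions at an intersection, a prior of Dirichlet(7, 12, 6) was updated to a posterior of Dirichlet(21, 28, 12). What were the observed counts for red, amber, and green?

For a Dirichlet(α) prior with multinomial counts c, the posterior is Dirichlet(α + c) componentwise.
Counts are posterior − prior componentwise: 21−7=14, 28−12=16, 12−6=6.

counts (14, 16, 6)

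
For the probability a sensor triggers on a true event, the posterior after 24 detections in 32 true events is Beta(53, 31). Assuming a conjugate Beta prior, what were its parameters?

Beta is conjugate to the binomial likelihood: posterior = Beta(a+s, b+f).
So a = 53 − 24 = 29 and b = 31 − 8 = 23.

Beta(29, 23)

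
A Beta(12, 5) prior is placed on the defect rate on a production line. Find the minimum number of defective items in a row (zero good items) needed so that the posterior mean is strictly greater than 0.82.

k = 11

After k defective items and 0 good items the posterior is Beta(12+k, 5), with mean (12+k)/(12+5+k).
Set (12+k)/(17+k) > 0.82 and solve: k > (0.82·17 − 12)/(1 − 0.82) = 10.778.
The smallest integer exceeding 10.778 is 11, and checking k=11: (23)/(28) = 0.8214 > 0.82.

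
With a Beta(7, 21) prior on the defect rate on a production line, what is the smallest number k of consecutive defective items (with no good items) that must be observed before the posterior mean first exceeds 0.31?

k = 3

After k defective items and 0 good items the posterior is Beta(7+k, 21), with mean (7+k)/(7+21+k).
Set (7+k)/(28+k) > 0.31 and solve: k > (0.31·28 − 7)/(1 − 0.31) = 2.435.
The smallest integer exceeding 2.435 is 3, and checking k=3: (10)/(31) = 0.3226 > 0.31.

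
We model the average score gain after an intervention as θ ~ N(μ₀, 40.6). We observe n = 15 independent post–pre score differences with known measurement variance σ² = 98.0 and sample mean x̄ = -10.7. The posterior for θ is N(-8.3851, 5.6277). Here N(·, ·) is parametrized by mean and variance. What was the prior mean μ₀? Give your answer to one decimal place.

μ₀ = 6.0

With known observation variance, the Normal–Normal posterior has precision τ_n = τ₀ + n/σ² and mean μ_n = (τ₀μ₀ + (n/σ²)x̄)/τ_n.
Here τ₀ = 1/40.6 = 0.024631 and τ_data = 15/98.0 = 0.153061, so τ_n = 0.177692.
Rearranging for μ₀: μ₀ = (μ_n·τ_n − τ_data·x̄)/τ₀ = (-8.3851·0.177692 − 0.153061·-10.7) / 0.024631 = 0.147788/0.024631 ≈ 6.0.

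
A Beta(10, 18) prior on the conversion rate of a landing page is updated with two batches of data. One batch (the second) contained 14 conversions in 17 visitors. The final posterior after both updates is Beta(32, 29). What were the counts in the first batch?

Because Beta–binomial updating is additive in the counts, the combined data contributed (α_post−α_prior, β_post−β_prior) successes and failures.
Total across both batches: 32−10=22 conversions, 29−18=11 bounces.
Subtract the second batch: 22−14=8 conversions and 11−3=8 bounces.

8 conversions and 8 bounces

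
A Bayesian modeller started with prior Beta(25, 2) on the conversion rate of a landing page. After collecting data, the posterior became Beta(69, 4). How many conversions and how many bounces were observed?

44 conversions and 2 bounces

Beta is conjugate to the binomial likelihood: posterior = Beta(α+s, β+f).
So s = 69 − 25 = 44 and f = 4 − 2 = 2.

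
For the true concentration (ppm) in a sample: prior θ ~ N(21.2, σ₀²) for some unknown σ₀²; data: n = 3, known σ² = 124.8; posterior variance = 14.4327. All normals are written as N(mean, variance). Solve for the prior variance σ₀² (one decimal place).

For the Normal–Normal model with known σ², precisions add: τ_n = τ₀ + n/σ².
So 1/σ₀² = 1/14.4327 − 3/124.8 = 0.069287 − 0.024038 = 0.045249.
Hence σ₀² = 1/0.045249 ≈ 22.1.

σ₀² = 22.1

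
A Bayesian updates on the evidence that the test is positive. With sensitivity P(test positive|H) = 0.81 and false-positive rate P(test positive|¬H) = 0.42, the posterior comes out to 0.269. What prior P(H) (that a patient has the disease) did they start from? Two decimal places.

P(H) = 0.16

Bayes' rule in odds form gives O(H|E) = O(H)·[P(E|H)/P(E|¬H)], hence O(H) = O(H|E)/LR.
Posterior odds = 0.269/(1−0.269) = 0.3680. LR = 0.81/0.42 = 1.9286.
Prior odds = 0.3680/1.9286 = 0.1908, so P(H) = 0.1908/(1+0.1908) ≈ 0.16.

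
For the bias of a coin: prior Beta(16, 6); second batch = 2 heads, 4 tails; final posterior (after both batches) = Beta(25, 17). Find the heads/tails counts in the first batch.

Sequential conjugate updates are equivalent to a single update on the pooled data, so total successes = posterior α − prior α and total failures = posterior β − prior β.
Total across both batches: 25−16=9 heads, 17−6=11 tails.
Subtract the second batch: 9−2=7 heads and 11−4=7 tails.

7 heads and 7 tails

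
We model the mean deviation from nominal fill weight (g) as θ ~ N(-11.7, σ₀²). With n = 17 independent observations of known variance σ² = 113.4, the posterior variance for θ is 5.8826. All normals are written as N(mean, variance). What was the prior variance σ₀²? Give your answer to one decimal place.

For the Normal–Normal model with known σ², precisions add: τ_n = τ₀ + n/σ².
So 1/σ₀² = 1/5.8826 − 17/113.4 = 0.169993 − 0.149912 = 0.020081.
Hence σ₀² = 1/0.020081 ≈ 49.8.

σ₀² = 49.8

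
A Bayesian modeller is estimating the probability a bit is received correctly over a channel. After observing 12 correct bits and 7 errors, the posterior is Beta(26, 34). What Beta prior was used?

Beta is conjugate to the binomial likelihood: posterior = Beta(a+s, b+f).
Subtract the data counts: 26−12=14, 34−7=27.

Beta(14, 27)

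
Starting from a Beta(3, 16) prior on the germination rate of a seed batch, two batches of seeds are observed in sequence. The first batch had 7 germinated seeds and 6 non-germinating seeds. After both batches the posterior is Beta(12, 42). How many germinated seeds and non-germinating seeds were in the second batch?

2 germinated seeds and 20 non-germinating seeds

Because Beta–binomial updating is additive in the counts, the combined data contributed (α_post−α_prior, β_post−β_prior) successes and failures.
Total across both batches: 12−3=9 germinated seeds, 42−16=26 non-germinating seeds.
Subtract the first batch: 9−7=2 germinated seeds and 26−6=20 non-germinating seeds.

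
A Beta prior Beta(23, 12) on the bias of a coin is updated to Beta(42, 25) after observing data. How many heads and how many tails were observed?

Beta is conjugate to the binomial likelihood: posterior = Beta(α+s, β+f).
So s = 42 − 23 = 19 and f = 25 − 12 = 13.

19 heads and 13 tails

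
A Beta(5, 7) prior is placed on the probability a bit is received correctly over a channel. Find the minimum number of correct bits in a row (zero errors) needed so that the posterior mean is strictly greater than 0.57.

k = 5

After k correct bits and 0 errors the posterior is Beta(5+k, 7), with mean (5+k)/(5+7+k).
Set (5+k)/(12+k) > 0.57 and solve: k > (0.57·12 − 5)/(1 − 0.57) = 4.279.
The smallest integer exceeding 4.279 is 5.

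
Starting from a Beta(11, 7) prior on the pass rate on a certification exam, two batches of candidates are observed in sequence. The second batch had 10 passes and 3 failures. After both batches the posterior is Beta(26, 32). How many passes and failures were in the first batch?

Sequential conjugate updates are equivalent to a single update on the pooled data, so total successes = posterior α − prior α and total failures = posterior β − prior β.
Total across both batches: 26−11=15 passes, 32−7=25 failures.
Subtract the second batch: 15−10=5 passes and 25−3=22 failures.

5 passes and 22 failures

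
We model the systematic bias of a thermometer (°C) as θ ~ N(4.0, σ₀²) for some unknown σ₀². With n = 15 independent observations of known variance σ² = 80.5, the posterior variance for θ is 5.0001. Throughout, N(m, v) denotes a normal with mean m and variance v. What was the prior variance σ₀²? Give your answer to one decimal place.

σ₀² = 73.2

For the Normal–Normal model with known σ², precisions add: τ_n = τ₀ + n/σ².
So 1/σ₀² = 1/5.0001 − 15/80.5 = 0.199996 − 0.186335 = 0.013661.
Hence σ₀² = 1/0.013661 ≈ 73.2.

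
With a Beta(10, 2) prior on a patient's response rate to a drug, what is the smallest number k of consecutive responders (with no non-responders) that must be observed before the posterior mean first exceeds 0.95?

After k responders and 0 non-responders the posterior is Beta(10+k, 2), with mean (10+k)/(10+2+k).
Set (10+k)/(12+k) > 0.95 and solve: k > (0.95·12 − 10)/(1 − 0.95) = 28.000.
The smallest integer exceeding 28.000 is 29.

k = 29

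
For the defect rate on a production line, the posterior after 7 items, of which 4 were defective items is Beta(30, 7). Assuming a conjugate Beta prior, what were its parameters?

Beta is conjugate to the binomial likelihood: posterior = Beta(a+s, b+f).
Subtract the data counts: 30−4=26, 7−3=4.

Beta(26, 4)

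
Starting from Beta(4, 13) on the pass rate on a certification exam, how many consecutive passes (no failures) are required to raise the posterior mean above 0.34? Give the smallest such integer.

k = 3

After k passes and 0 failures the posterior is Beta(4+k, 13), with mean (4+k)/(4+13+k).
Set (4+k)/(17+k) > 0.34 and solve: k > (0.34·17 − 4)/(1 − 0.34) = 2.697.
The smallest integer exceeding 2.697 is 3, and checking k=3: (7)/(20) = 0.3500 > 0.34.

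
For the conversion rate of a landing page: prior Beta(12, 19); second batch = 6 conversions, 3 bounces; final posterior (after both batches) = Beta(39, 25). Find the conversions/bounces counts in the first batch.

Because Beta–binomial updating is additive in the counts, the combined data contributed (α_post−α_prior, β_post−β_prior) successes and failures.
Total across both batches: 39−12=27 conversions, 25−19=6 bounces.
Subtract the second batch: 27−6=21 conversions and 6−3=3 bounces.

21 conversions and 3 bounces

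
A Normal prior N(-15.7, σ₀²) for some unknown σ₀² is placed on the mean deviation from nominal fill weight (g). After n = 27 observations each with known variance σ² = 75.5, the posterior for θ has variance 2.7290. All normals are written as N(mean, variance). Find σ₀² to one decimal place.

Posterior precision equals prior precision plus data precision: 1/σ_n² = 1/σ₀² + n/σ².
So 1/σ₀² = 1/2.7290 − 27/75.5 = 0.366435 − 0.357616 = 0.008819.
Hence σ₀² = 1/0.008819 ≈ 113.4.

σ₀² = 113.4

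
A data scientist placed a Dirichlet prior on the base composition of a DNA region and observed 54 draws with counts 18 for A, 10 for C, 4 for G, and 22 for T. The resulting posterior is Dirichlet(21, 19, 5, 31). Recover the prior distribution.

Dirichlet(3, 9, 1, 9)

For a Dirichlet(α) prior with multinomial counts c, the posterior is Dirichlet(α + c) componentwise.
Subtract each count from the matching posterior parameter: 21−18=3, 19−10=9, 5−4=1, 31−22=9.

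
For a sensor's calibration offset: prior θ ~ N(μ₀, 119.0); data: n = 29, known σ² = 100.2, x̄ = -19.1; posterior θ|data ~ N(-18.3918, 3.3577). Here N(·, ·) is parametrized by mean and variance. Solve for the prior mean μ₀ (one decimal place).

μ₀ = 6.0

With known observation variance, the Normal–Normal posterior has precision τ_n = τ₀ + n/σ² and mean μ_n = (τ₀μ₀ + (n/σ²)x̄)/τ_n.
Here τ₀ = 1/119.0 = 0.008403 and τ_data = 29/100.2 = 0.289421, so τ_n = 0.297824.
Rearranging for μ₀: μ₀ = (μ_n·τ_n − τ_data·x̄)/τ₀ = (-18.3918·0.297824 − 0.289421·-19.1) / 0.008403 = 0.050422/0.008403 ≈ 6.0.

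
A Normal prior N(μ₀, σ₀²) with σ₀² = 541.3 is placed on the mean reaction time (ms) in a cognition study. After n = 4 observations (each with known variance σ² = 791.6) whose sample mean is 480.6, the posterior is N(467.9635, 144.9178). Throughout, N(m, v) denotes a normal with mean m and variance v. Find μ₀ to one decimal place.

The posterior mean is a precision-weighted average: μ_n = (τ₀μ₀ + τ_data·x̄)/(τ₀+τ_data), with τ₀=1/σ₀² and τ_data=n/σ².
Here τ₀ = 1/541.3 = 0.001847 and τ_data = 4/791.6 = 0.005053, so τ_n = 0.006900.
Rearranging for μ₀: μ₀ = (μ_n·τ_n − τ_data·x̄)/τ₀ = (467.9635·0.006900 − 0.005053·480.6) / 0.001847 = 0.800476/0.001847 ≈ 433.4.

μ₀ = 433.4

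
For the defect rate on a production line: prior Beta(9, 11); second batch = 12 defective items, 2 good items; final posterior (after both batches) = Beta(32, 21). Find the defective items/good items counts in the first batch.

11 defective items and 8 good items

Sequential conjugate updates are equivalent to a single update on the pooled data, so total successes = posterior α − prior α and total failures = posterior β − prior β.
Total across both batches: 32−9=23 defective items, 21−11=10 good items.
Subtract the second batch: 23−12=11 defective items and 10−2=8 good items.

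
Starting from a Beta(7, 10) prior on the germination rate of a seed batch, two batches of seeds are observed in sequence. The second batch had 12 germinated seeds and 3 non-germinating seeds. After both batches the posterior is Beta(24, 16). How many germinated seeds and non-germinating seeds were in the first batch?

5 germinated seeds and 3 non-germinating seeds

Because Beta–binomial updating is additive in the counts, the combined data contributed (α_post−α_prior, β_post−β_prior) successes and failures.
Total across both batches: 24−7=17 germinated seeds, 16−10=6 non-germinating seeds.
Subtract the second batch: 17−12=5 germinated seeds and 6−3=3 non-germinating seeds.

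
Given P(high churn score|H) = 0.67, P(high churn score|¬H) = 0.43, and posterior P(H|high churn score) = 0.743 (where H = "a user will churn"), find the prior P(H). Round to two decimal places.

Bayes' rule in odds form gives O(H|E) = O(H)·[P(E|H)/P(E|¬H)], hence O(H) = O(H|E)/LR.
Posterior odds = 0.743/(1−0.743) = 2.8911. LR = 0.67/0.43 = 1.5581.
Prior odds = 2.8911/1.5581 = 1.8555, so P(H) = 1.8555/(1+1.8555) ≈ 0.65.

P(H) = 0.65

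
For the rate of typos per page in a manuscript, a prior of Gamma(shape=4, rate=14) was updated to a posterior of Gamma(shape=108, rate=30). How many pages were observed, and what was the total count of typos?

A Gamma(α, β) prior (rate parametrization) on a Poisson rate with n observations summing to S gives posterior Gamma(α+S, β+n).
Matching: Σxᵢ = 108 − 4 = 104 and n = 30 − 14 = 16.

n = 16 pages with total 104 typos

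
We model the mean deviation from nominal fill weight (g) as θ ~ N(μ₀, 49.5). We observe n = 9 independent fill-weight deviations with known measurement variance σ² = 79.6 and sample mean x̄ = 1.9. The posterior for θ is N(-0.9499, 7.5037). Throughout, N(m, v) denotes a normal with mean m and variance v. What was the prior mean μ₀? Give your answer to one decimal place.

μ₀ = -16.9

The posterior mean is a precision-weighted average: μ_n = (τ₀μ₀ + τ_data·x̄)/(τ₀+τ_data), with τ₀=1/σ₀² and τ_data=n/σ².
Here τ₀ = 1/49.5 = 0.020202 and τ_data = 9/79.6 = 0.113065, so τ_n = 0.133267.
Rearranging for μ₀: μ₀ = (μ_n·τ_n − τ_data·x̄)/τ₀ = (-0.9499·0.133267 − 0.113065·1.9) / 0.020202 = -0.341414/0.020202 ≈ -16.9.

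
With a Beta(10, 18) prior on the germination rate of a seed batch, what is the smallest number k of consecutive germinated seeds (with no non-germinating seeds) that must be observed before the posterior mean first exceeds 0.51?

k = 9

After k germinated seeds and 0 non-germinating seeds the posterior is Beta(10+k, 18), with mean (10+k)/(10+18+k).
Set (10+k)/(28+k) > 0.51 and solve: k > (0.51·28 − 10)/(1 − 0.51) = 8.735.
The smallest integer exceeding 8.735 is 9, and checking k=9: (19)/(37) = 0.5135 > 0.51.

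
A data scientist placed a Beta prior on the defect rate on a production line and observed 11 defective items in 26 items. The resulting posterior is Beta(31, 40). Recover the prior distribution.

Beta(20, 25)

Under Beta–binomial conjugacy the posterior parameters are (a+s, b+f).
Subtract the data counts: 31−11=20, 40−15=25.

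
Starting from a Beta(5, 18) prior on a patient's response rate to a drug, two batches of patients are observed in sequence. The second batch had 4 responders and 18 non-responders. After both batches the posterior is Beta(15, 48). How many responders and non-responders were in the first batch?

Sequential conjugate updates are equivalent to a single update on the pooled data, so total successes = posterior α − prior α and total failures = posterior β − prior β.
Total across both batches: 15−5=10 responders, 48−18=30 non-responders.
Subtract the second batch: 10−4=6 responders and 30−18=12 non-responders.

6 responders and 12 non-responders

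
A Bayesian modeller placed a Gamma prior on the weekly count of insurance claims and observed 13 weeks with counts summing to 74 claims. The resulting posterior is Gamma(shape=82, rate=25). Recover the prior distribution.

Gamma(shape=8, rate=12)

Gamma–Poisson conjugacy: posterior shape = α + Σxᵢ, posterior rate = β + n.
So α = 82 − 74 = 8 and β = 25 − 13 = 12.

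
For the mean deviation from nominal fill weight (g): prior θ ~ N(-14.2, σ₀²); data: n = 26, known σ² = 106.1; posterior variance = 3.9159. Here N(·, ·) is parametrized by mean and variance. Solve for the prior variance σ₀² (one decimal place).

Posterior precision equals prior precision plus data precision: 1/σ_n² = 1/σ₀² + n/σ².
So 1/σ₀² = 1/3.9159 − 26/106.1 = 0.255369 − 0.245052 = 0.010317.
Hence σ₀² = 1/0.010317 ≈ 96.9.

σ₀² = 96.9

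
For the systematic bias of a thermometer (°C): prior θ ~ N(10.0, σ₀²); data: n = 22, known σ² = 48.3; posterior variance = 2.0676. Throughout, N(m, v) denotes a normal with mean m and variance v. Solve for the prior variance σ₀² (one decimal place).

σ₀² = 35.5

For the Normal–Normal model with known σ², precisions add: τ_n = τ₀ + n/σ².
So 1/σ₀² = 1/2.0676 − 22/48.3 = 0.483653 − 0.455487 = 0.028166.
Hence σ₀² = 1/0.028166 ≈ 35.5.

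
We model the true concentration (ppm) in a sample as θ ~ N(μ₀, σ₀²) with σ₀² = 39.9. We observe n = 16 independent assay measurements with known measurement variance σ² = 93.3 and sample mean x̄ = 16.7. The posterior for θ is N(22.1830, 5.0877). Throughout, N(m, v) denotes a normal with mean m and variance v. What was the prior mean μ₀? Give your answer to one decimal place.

μ₀ = 59.7

The posterior mean is a precision-weighted average: μ_n = (τ₀μ₀ + τ_data·x̄)/(τ₀+τ_data), with τ₀=1/σ₀² and τ_data=n/σ².
Here τ₀ = 1/39.9 = 0.025063 and τ_data = 16/93.3 = 0.171490, so τ_n = 0.196553.
Rearranging for μ₀: μ₀ = (μ_n·τ_n − τ_data·x̄)/τ₀ = (22.1830·0.196553 − 0.171490·16.7) / 0.025063 = 1.496252/0.025063 ≈ 59.7.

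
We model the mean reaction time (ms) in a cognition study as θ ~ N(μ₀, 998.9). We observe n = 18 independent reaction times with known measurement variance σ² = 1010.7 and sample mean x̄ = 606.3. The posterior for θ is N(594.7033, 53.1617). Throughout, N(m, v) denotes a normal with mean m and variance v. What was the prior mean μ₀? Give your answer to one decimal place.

The posterior mean is a precision-weighted average: μ_n = (τ₀μ₀ + τ_data·x̄)/(τ₀+τ_data), with τ₀=1/σ₀² and τ_data=n/σ².
Here τ₀ = 1/998.9 = 0.001001 and τ_data = 18/1010.7 = 0.017809, so τ_n = 0.018810.
Rearranging for μ₀: μ₀ = (μ_n·τ_n − τ_data·x̄)/τ₀ = (594.7033·0.018810 − 0.017809·606.3) / 0.001001 = 0.388772/0.001001 ≈ 388.4.

μ₀ = 388.4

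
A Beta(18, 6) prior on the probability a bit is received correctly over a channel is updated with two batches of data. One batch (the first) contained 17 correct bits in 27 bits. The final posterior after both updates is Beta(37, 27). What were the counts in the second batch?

Because Beta–binomial updating is additive in the counts, the combined data contributed (α_post−α_prior, β_post−β_prior) successes and failures.
Total across both batches: 37−18=19 correct bits, 27−6=21 errors.
Subtract the first batch: 19−17=2 correct bits and 21−10=11 errors.

2 correct bits and 11 errors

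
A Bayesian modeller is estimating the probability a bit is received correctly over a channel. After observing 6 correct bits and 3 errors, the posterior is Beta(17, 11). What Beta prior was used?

Under Beta–binomial conjugacy the posterior parameters are (α+s, β+f).
So α = 17 − 6 = 11 and β = 11 − 3 = 8.

Beta(11, 8)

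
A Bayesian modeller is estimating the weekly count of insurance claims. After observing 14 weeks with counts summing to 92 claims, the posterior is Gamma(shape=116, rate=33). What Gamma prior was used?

Gamma(shape=24, rate=19)

A Gamma(α, β) prior (rate parametrization) on a Poisson rate with n observations summing to S gives posterior Gamma(α+S, β+n).
So α = 116 − 92 = 24 and β = 33 − 14 = 19.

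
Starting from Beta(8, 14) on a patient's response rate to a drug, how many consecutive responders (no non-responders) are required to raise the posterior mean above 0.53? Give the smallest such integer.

After k responders and 0 non-responders the posterior is Beta(8+k, 14), with mean (8+k)/(8+14+k).
Set (8+k)/(22+k) > 0.53 and solve: k > (0.53·22 − 8)/(1 − 0.53) = 7.787.
The smallest integer exceeding 7.787 is 8, and checking k=8: (16)/(30) = 0.5333 > 0.53.

k = 8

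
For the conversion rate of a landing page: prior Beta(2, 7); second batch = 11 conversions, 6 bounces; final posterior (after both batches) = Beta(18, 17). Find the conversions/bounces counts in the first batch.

Sequential conjugate updates are equivalent to a single update on the pooled data, so total successes = posterior α − prior α and total failures = posterior β − prior β.
Total across both batches: 18−2=16 conversions, 17−7=10 bounces.
Subtract the second batch: 16−11=5 conversions and 10−6=4 bounces.

5 conversions and 4 bounces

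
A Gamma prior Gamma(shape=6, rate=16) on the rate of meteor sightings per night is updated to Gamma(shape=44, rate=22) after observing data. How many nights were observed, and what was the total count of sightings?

n = 6 nights with total 38 sightings

A Gamma(α, β) prior (rate parametrization) on a Poisson rate with n observations summing to S gives posterior Gamma(α+S, β+n).
Matching: Σxᵢ = 44 − 6 = 38 and n = 22 − 16 = 6.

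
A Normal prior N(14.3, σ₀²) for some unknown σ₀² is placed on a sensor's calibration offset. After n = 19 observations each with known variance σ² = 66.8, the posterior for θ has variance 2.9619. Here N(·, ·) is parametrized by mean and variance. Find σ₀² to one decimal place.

σ₀² = 18.8

For the Normal–Normal model with known σ², precisions add: τ_n = τ₀ + n/σ².
So 1/σ₀² = 1/2.9619 − 19/66.8 = 0.337621 − 0.284431 = 0.053190.
Hence σ₀² = 1/0.053190 ≈ 18.8.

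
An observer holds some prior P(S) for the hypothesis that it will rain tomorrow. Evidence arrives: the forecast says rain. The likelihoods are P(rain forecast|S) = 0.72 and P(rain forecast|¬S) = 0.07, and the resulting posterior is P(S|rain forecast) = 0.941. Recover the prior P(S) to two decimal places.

P(S) = 0.61

In odds form, posterior odds = prior odds × likelihood ratio, so prior odds = posterior odds ÷ LR.
Posterior odds = 0.941/(1−0.941) = 15.9492. LR = 0.72/0.07 = 10.2857.
Prior odds = 15.9492/10.2857 = 1.5506, so P(S) = 1.5506/(1+1.5506) ≈ 0.61.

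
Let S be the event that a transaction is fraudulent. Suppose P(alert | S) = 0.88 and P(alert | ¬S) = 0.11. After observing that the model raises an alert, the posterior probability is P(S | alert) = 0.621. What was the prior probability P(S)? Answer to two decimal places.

In odds form, posterior odds = prior odds × likelihood ratio, so prior odds = posterior odds ÷ LR.
Posterior odds = 0.621/(1−0.621) = 1.6385. LR = 0.88/0.11 = 8.0000.
Prior odds = 1.6385/8.0000 = 0.2048, so P(S) = 0.2048/(1+0.2048) ≈ 0.17.

P(S) = 0.17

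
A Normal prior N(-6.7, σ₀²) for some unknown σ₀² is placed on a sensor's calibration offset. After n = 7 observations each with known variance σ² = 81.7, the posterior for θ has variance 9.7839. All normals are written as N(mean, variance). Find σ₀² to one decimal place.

σ₀² = 60.5

For the Normal–Normal model with known σ², precisions add: τ_n = τ₀ + n/σ².
So 1/σ₀² = 1/9.7839 − 7/81.7 = 0.102209 − 0.085679 = 0.016530.
Hence σ₀² = 1/0.016530 ≈ 60.5.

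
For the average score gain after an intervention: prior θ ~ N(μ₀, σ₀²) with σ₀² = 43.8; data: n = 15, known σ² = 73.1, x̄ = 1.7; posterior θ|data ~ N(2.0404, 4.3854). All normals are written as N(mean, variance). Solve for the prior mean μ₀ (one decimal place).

μ₀ = 5.1

The posterior mean is a precision-weighted average: μ_n = (τ₀μ₀ + τ_data·x̄)/(τ₀+τ_data), with τ₀=1/σ₀² and τ_data=n/σ².
Here τ₀ = 1/43.8 = 0.022831 and τ_data = 15/73.1 = 0.205198, so τ_n = 0.228029.
Rearranging for μ₀: μ₀ = (μ_n·τ_n − τ_data·x̄)/τ₀ = (2.0404·0.228029 − 0.205198·1.7) / 0.022831 = 0.116434/0.022831 ≈ 5.1.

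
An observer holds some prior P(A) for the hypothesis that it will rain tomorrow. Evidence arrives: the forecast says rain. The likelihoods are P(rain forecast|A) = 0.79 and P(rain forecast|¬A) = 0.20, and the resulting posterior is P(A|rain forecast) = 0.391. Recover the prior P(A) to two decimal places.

P(A) = 0.14

In odds form, posterior odds = prior odds × likelihood ratio, so prior odds = posterior odds ÷ LR.
Posterior odds = 0.391/(1−0.391) = 0.6420. LR = 0.79/0.20 = 3.9500.
Prior odds = 0.6420/3.9500 = 0.1625, so P(A) = 0.1625/(1+0.1625) ≈ 0.14.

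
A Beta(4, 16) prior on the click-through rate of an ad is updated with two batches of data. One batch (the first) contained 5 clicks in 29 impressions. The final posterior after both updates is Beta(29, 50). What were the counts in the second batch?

20 clicks and 10 non-clicks

Sequential conjugate updates are equivalent to a single update on the pooled data, so total successes = posterior α − prior α and total failures = posterior β − prior β.
Total across both batches: 29−4=25 clicks, 50−16=34 non-clicks.
Subtract the first batch: 25−5=20 clicks and 34−24=10 non-clicks.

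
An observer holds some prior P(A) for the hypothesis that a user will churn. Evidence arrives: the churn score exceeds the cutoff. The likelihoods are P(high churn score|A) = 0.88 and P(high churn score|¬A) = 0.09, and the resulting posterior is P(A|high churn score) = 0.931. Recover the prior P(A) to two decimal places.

In odds form, posterior odds = prior odds × likelihood ratio, so prior odds = posterior odds ÷ LR.
Posterior odds = 0.931/(1−0.931) = 13.4928. LR = 0.88/0.09 = 9.7778.
Prior odds = 13.4928/9.7778 = 1.3799, so P(A) = 1.3799/(1+1.3799) ≈ 0.58.

P(A) = 0.58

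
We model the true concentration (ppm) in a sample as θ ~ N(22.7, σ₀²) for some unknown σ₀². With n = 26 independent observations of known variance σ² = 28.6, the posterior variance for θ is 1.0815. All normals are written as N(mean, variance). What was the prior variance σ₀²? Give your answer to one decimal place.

σ₀² = 64.3

For the Normal–Normal model with known σ², precisions add: τ_n = τ₀ + n/σ².
So 1/σ₀² = 1/1.0815 − 26/28.6 = 0.924642 − 0.909091 = 0.015551.
Hence σ₀² = 1/0.015551 ≈ 64.3.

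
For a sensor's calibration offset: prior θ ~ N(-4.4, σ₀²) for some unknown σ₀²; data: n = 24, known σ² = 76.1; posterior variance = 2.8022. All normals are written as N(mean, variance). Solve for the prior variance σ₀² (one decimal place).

Posterior precision equals prior precision plus data precision: 1/σ_n² = 1/σ₀² + n/σ².
So 1/σ₀² = 1/2.8022 − 24/76.1 = 0.356862 − 0.315375 = 0.041487.
Hence σ₀² = 1/0.041487 ≈ 24.1.

σ₀² = 24.1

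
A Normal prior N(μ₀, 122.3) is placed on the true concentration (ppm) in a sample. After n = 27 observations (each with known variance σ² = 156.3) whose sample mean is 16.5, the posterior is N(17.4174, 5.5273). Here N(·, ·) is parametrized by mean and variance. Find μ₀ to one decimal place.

With known observation variance, the Normal–Normal posterior has precision τ_n = τ₀ + n/σ² and mean μ_n = (τ₀μ₀ + (n/σ²)x̄)/τ_n.
Here τ₀ = 1/122.3 = 0.008177 and τ_data = 27/156.3 = 0.172745, so τ_n = 0.180922.
Rearranging for μ₀: μ₀ = (μ_n·τ_n − τ_data·x̄)/τ₀ = (17.4174·0.180922 − 0.172745·16.5) / 0.008177 = 0.300898/0.008177 ≈ 36.8.

μ₀ = 36.8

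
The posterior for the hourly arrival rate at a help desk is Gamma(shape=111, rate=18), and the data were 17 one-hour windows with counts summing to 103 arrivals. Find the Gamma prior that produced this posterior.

A Gamma(α, β) prior (rate parametrization) on a Poisson rate with n observations summing to S gives posterior Gamma(α+S, β+n).
So α = 111 − 103 = 8 and β = 18 − 17 = 1.

Gamma(shape=8, rate=1)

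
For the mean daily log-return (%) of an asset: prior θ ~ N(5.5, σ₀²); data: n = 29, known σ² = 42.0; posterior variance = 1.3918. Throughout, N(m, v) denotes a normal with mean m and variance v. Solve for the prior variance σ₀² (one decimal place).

σ₀² = 35.7

Posterior precision equals prior precision plus data precision: 1/σ_n² = 1/σ₀² + n/σ².
So 1/σ₀² = 1/1.3918 − 29/42.0 = 0.718494 − 0.690476 = 0.028018.
Hence σ₀² = 1/0.028018 ≈ 35.7.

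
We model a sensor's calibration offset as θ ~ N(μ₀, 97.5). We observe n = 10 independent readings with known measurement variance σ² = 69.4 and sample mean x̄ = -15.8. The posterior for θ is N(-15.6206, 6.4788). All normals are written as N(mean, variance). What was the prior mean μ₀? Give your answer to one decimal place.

The posterior mean is a precision-weighted average: μ_n = (τ₀μ₀ + τ_data·x̄)/(τ₀+τ_data), with τ₀=1/σ₀² and τ_data=n/σ².
Here τ₀ = 1/97.5 = 0.010256 and τ_data = 10/69.4 = 0.144092, so τ_n = 0.154348.
Rearranging for μ₀: μ₀ = (μ_n·τ_n − τ_data·x̄)/τ₀ = (-15.6206·0.154348 − 0.144092·-15.8) / 0.010256 = -0.134355/0.010256 ≈ -13.1.

μ₀ = -13.1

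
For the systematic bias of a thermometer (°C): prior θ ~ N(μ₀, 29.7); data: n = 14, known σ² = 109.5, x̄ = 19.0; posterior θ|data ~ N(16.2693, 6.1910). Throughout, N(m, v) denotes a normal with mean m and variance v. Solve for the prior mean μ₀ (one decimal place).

μ₀ = 5.9

With known observation variance, the Normal–Normal posterior has precision τ_n = τ₀ + n/σ² and mean μ_n = (τ₀μ₀ + (n/σ²)x̄)/τ_n.
Here τ₀ = 1/29.7 = 0.033670 and τ_data = 14/109.5 = 0.127854, so τ_n = 0.161524.
Rearranging for μ₀: μ₀ = (μ_n·τ_n − τ_data·x̄)/τ₀ = (16.2693·0.161524 − 0.127854·19.0) / 0.033670 = 0.198656/0.033670 ≈ 5.9.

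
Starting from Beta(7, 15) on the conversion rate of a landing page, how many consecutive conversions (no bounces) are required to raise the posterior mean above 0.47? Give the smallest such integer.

After k conversions and 0 bounces the posterior is Beta(7+k, 15), with mean (7+k)/(7+15+k).
Set (7+k)/(22+k) > 0.47 and solve: k > (0.47·22 − 7)/(1 − 0.47) = 6.302.
The smallest integer exceeding 6.302 is 7, and checking k=7: (14)/(29) = 0.4828 > 0.47.

k = 7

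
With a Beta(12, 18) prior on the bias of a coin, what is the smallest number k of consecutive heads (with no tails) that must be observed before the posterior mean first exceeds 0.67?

k = 25

After k heads and 0 tails the posterior is Beta(12+k, 18), with mean (12+k)/(12+18+k).
Set (12+k)/(30+k) > 0.67 and solve: k > (0.67·30 − 12)/(1 − 0.67) = 24.545.
The smallest integer exceeding 24.545 is 25, and checking k=25: (37)/(55) = 0.6727 > 0.67.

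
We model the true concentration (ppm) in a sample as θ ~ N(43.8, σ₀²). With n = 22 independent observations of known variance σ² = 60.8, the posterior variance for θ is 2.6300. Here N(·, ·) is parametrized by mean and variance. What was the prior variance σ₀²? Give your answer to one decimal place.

σ₀² = 54.4

Posterior precision equals prior precision plus data precision: 1/σ_n² = 1/σ₀² + n/σ².
So 1/σ₀² = 1/2.6300 − 22/60.8 = 0.380228 − 0.361842 = 0.018386.
Hence σ₀² = 1/0.018386 ≈ 54.4.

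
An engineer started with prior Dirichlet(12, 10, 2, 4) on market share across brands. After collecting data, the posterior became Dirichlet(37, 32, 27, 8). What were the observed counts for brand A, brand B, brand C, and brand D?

For a Dirichlet(α) prior with multinomial counts c, the posterior is Dirichlet(α + c) componentwise.
Counts are posterior − prior componentwise: 37−12=25, 32−10=22, 27−2=25, 8−4=4.

counts (25, 22, 25, 4)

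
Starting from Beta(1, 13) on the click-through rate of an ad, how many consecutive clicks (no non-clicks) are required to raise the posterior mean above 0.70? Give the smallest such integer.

After k clicks and 0 non-clicks the posterior is Beta(1+k, 13), with mean (1+k)/(1+13+k).
Set (1+k)/(14+k) > 0.70 and solve: k > (0.70·14 − 1)/(1 − 0.70) = 29.333.
The smallest integer exceeding 29.333 is 30, and checking k=30: (31)/(44) = 0.7045 > 0.70.

k = 30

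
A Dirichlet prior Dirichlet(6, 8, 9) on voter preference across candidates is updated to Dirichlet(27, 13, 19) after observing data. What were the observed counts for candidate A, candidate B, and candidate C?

For a Dirichlet(α) prior with multinomial counts c, the posterior is Dirichlet(α + c) componentwise.
Counts are posterior − prior componentwise: 27−6=21, 13−8=5, 19−9=10.

counts (21, 5, 10)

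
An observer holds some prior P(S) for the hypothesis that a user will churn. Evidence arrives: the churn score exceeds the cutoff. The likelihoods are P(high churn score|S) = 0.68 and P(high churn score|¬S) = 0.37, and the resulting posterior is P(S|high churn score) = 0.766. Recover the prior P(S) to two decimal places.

In odds form, posterior odds = prior odds × likelihood ratio, so prior odds = posterior odds ÷ LR.
Posterior odds = 0.766/(1−0.766) = 3.2735. LR = 0.68/0.37 = 1.8378.
Prior odds = 3.2735/1.8378 = 1.7812, so P(S) = 1.7812/(1+1.7812) ≈ 0.64.

P(S) = 0.64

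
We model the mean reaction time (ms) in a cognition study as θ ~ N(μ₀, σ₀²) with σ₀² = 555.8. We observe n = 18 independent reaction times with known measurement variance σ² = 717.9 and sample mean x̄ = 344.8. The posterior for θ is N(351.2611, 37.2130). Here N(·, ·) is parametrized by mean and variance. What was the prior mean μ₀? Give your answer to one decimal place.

μ₀ = 441.3

With known observation variance, the Normal–Normal posterior has precision τ_n = τ₀ + n/σ² and mean μ_n = (τ₀μ₀ + (n/σ²)x̄)/τ_n.
Here τ₀ = 1/555.8 = 0.001799 and τ_data = 18/717.9 = 0.025073, so τ_n = 0.026872.
Rearranging for μ₀: μ₀ = (μ_n·τ_n − τ_data·x̄)/τ₀ = (351.2611·0.026872 − 0.025073·344.8) / 0.001799 = 0.793918/0.001799 ≈ 441.3.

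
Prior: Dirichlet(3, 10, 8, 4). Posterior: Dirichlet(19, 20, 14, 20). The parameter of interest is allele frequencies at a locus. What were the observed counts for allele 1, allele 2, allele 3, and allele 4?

For a Dirichlet(α) prior with multinomial counts c, the posterior is Dirichlet(α + c) componentwise.
Counts are posterior − prior componentwise: 19−3=16, 20−10=10, 14−8=6, 20−4=16.

counts (16, 10, 6, 16)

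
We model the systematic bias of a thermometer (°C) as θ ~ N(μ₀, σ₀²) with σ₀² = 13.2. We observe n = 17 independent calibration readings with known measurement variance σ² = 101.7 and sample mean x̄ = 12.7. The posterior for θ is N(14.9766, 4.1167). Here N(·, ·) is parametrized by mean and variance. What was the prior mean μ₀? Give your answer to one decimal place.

μ₀ = 20.0

The posterior mean is a precision-weighted average: μ_n = (τ₀μ₀ + τ_data·x̄)/(τ₀+τ_data), with τ₀=1/σ₀² and τ_data=n/σ².
Here τ₀ = 1/13.2 = 0.075758 and τ_data = 17/101.7 = 0.167158, so τ_n = 0.242916.
Rearranging for μ₀: μ₀ = (μ_n·τ_n − τ_data·x̄)/τ₀ = (14.9766·0.242916 − 0.167158·12.7) / 0.075758 = 1.515149/0.075758 ≈ 20.0.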